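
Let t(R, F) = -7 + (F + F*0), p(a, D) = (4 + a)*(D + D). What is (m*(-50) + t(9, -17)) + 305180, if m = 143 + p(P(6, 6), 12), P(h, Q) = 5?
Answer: 287206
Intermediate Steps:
p(a, D) = 2*D*(4 + a) (p(a, D) = (4 + a)*(2*D) = 2*D*(4 + a))
t(R, F) = -7 + F (t(R, F) = -7 + (F + 0) = -7 + F)
m = 359 (m = 143 + 2*12*(4 + 5) = 143 + 2*12*9 = 143 + 216 = 359)
(m*(-50) + t(9, -17)) + 305180 = (359*(-50) + (-7 - 17)) + 305180 = (-17950 - 24) + 305180 = -17974 + 305180 = 287206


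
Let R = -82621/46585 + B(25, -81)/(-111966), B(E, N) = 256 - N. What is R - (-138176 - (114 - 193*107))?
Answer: 7968678462367/67739430 ≈ 1.1764e+5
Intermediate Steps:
R = -120343403/67739430 (R = -82621/46585 + (256 - 1*(-81))/(-111966) = -82621*1/46585 + (256 + 81)*(-1/111966) = -1073/605 + 337*(-1/111966) = -1073/605 - 337/111966 = -120343403/67739430 ≈ -1.7766)
R - (-138176 - (114 - 193*107)) = -120343403/67739430 - (-138176 - (114 - 193*107)) = -120343403/67739430 - (-138176 - (114 - 20651)) = -120343403/67739430 - (-138176 - 1*(-20537)) = -120343403/67739430 - (-138176 + 20537) = -120343403/67739430 - 1*(-117639) = -120343403/67739430 + 117639 = 7968678462367/67739430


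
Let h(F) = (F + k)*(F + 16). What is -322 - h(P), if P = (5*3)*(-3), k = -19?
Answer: -2178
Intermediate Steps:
P = -45 (P = 15*(-3) = -45)
h(F) = (-19 + F)*(16 + F) (h(F) = (F - 19)*(F + 16) = (-19 + F)*(16 + F))
-322 - h(P) = -322 - (-304 + (-45)² - 3*(-45)) = -322 - (-304 + 2025 + 135) = -322 - 1*1856 = -322 - 1856 = -2178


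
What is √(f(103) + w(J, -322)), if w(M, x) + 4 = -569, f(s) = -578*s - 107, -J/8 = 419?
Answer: I*√60214 ≈ 245.39*I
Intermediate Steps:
J = -3352 (J = -8*419 = -3352)
f(s) = -107 - 578*s
w(M, x) = -573 (w(M, x) = -4 - 569 = -573)
√(f(103) + w(J, -322)) = √((-107 - 578*103) - 573) = √((-107 - 59534) - 573) = √(-59641 - 573) = √(-60214) = I*√60214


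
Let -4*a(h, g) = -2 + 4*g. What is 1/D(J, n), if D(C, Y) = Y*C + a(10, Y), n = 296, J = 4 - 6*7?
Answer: -2/23087 ≈ -8.6629e-5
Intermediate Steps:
J = -38 (J = 4 - 42 = -38)
a(h, g) = ½ - g (a(h, g) = -(-2 + 4*g)/4 = ½ - g)
D(C, Y) = ½ - Y + C*Y (D(C, Y) = Y*C + (½ - Y) = C*Y + (½ - Y) = ½ - Y + C*Y)
1/D(J, n) = 1/(½ - 1*296 - 38*296) = 1/(½ - 296 - 11248) = 1/(-23087/2) = -2/23087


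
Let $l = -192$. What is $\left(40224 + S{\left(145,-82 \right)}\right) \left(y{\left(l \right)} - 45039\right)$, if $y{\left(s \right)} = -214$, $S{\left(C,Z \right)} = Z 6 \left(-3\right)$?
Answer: $-1887050100$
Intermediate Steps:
$S{\left(C,Z \right)} = - 18 Z$ ($S{\left(C,Z \right)} = 6 Z \left(-3\right) = - 18 Z$)
$\left(40224 + S{\left(145,-82 \right)}\right) \left(y{\left(l \right)} - 45039\right) = \left(40224 - -1476\right) \left(-214 - 45039\right) = \left(40224 + 1476\right) \left(-45253\right) = 41700 \left(-45253\right) = -1887050100$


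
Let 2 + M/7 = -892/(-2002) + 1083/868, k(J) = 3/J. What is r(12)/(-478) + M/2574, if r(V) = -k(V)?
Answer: -1697327/5454239076 ≈ -0.00031119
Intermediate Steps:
M = -38075/17732 (M = -14 + 7*(-892/(-2002) + 1083/868) = -14 + 7*(-892*(-1/2002) + 1083*(1/868)) = -14 + 7*(446/1001 + 1083/868) = -14 + 7*(210173/124124) = -14 + 210173/17732 = -38075/17732 ≈ -2.1472)
r(V) = -3/V
r(12)/(-478) + M/2574 = -3/12/(-478) - 38075/17732/2574 = -3*1/12*(-1/478) - 38075/17732*1/2574 = -¼*(-1/478) - 38075/45642168 = 1/1912 - 38075/45642168 = -1697327/5454239076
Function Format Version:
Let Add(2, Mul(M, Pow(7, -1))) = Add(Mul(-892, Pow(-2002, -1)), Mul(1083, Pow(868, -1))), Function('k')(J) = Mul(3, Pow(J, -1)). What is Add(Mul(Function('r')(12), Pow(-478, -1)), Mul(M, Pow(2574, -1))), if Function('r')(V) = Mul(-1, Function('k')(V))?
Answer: Rational(-1697327, 5454239076) ≈ -0.00031119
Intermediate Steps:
M = Rational(-38075, 17732) (M = Add(-14, Mul(7, Add(Mul(-892, Pow(-2002, -1)), Mul(1083, Pow(868, -1))))) = Add(-14, Mul(7, Add(Mul(-892, Rational(-1, 2002)), Mul(1083, Rational(1, 868))))) = Add(-14, Mul(7, Add(Rational(446, 1001), Rational(1083, 868)))) = Add(-14, Mul(7, Rational(210173, 124124))) = Add(-14, Rational(210173, 17732)) = Rational(-38075, 17732) ≈ -2.1472)
Function('r')(V) = Mul(-3, Pow(V, -1)) (Function('r')(V) = Mul(-1, Mul(3, Pow(V, -1))) = Mul(-3, Pow(V, -1)))
Add(Mul(Function('r')(12), Pow(-478, -1)), Mul(M, Pow(2574, -1))) = Add(Mul(Mul(-3, Pow(12, -1)), Pow(-478, -1)), Mul(Rational(-38075, 17732), Pow(2574, -1))) = Add(Mul(Mul(-3, Rational(1, 12)), Rational(-1, 478)), Mul(Rational(-38075, 17732), Rational(1, 2574))) = Add(Mul(Rational(-1, 4), Rational(-1, 478)), Rational(-38075, 45642168)) = Add(Rational(1, 1912), Rational(-38075, 45642168)) = Rational(-1697327, 5454239076)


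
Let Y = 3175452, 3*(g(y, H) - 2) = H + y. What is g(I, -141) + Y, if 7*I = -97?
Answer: 66683450/21 ≈ 3.1754e+6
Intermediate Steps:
I = -97/7 (I = (1/7)*(-97) = -97/7 ≈ -13.857)
g(y, H) = 2 + H/3 + y/3 (g(y, H) = 2 + (H + y)/3 = 2 + (H/3 + y/3) = 2 + H/3 + y/3)
g(I, -141) + Y = (2 + (1/3)*(-141) + (1/3)*(-97/7)) + 3175452 = (2 - 47 - 97/21) + 3175452 = -1042/21 + 3175452 = 66683450/21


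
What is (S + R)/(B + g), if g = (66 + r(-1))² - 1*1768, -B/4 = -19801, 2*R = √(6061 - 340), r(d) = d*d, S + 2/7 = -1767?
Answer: -12371/573475 + √5721/163850 ≈ -0.021110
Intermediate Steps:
S = -12371/7 (S = -2/7 - 1767 = -12371/7 ≈ -1767.3)
r(d) = d²
R = √5721/2 (R = √(6061 - 340)/2 = √5721/2 ≈ 37.819)
B = 79204 (B = -4*(-19801) = 79204)
g = 2721 (g = (66 + (-1)²)² - 1*1768 = (66 + 1)² - 1768 = 67² - 1768 = 4489 - 1768 = 2721)
(S + R)/(B + g) = (-12371/7 + √5721/2)/(79204 + 2721) = (-12371/7 + √5721/2)/81925 = (-12371/7 + √5721/2)*(1/81925) = -12371/573475 + √5721/163850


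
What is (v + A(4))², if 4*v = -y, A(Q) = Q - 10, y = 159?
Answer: 33489/16 ≈ 2093.1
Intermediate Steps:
A(Q) = -10 + Q
v = -159/4 (v = (-1*159)/4 = (¼)*(-159) = -159/4 ≈ -39.750)
(v + A(4))² = (-159/4 + (-10 + 4))² = (-159/4 - 6)² = (-183/4)² = 33489/16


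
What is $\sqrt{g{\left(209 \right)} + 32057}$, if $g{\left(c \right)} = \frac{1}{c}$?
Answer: $\frac{\sqrt{1400282026}}{209} \approx 179.04$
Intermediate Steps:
$\sqrt{g{\left(209 \right)} + 32057} = \sqrt{\frac{1}{209} + 32057} = \sqrt{\frac{6699914}{209}} = \frac{\sqrt{1400282026}}{209}$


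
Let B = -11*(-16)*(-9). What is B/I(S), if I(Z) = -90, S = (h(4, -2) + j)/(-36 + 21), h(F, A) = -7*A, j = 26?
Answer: 88/5 ≈ 17.600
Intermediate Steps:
S = -8/3 (S = (-7*(-2) + 26)/(-36 + 21) = (14 + 26)/(-15) = 40*(-1/15) = -8/3 ≈ -2.6667)
B = -1584 (B = 176*(-9) = -1584)
B/I(S) = -1584/(-90) = -1584*(-1/90) = 88/5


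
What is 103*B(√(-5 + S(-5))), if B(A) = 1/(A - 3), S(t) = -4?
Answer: -103/6 - 103*I/6 ≈ -17.167 - 17.167*I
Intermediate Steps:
B(A) = 1/(-3 + A)
103*B(√(-5 + S(-5))) = 103/(-3 + √(-5 - 4)) = 103/(-3 + √(-9)) = 103/(-3 + 3*I) = 103*((-3 - 3*I)/18) = 103*(-3 - 3*I)/18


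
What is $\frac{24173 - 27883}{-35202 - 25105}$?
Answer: $\frac{3710}{60307} \approx 0.061519$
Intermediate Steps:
$\frac{24173 - 27883}{-35202 - 25105} = - \frac{3710}{-60307} = \left(-3710\right) \left(- \frac{1}{60307}\right) = \frac{3710}{60307}$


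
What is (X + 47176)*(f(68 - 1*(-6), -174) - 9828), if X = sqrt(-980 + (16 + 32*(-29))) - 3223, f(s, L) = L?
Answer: -439617906 - 20004*I*sqrt(473) ≈ -4.3962e+8 - 4.3506e+5*I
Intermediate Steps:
X = -3223 + 2*I*sqrt(473) (X = sqrt(-980 + (16 - 928)) - 3223 = sqrt(-980 - 912) - 3223 = sqrt(-1892) - 3223 = 2*I*sqrt(473) - 3223 = -3223 + 2*I*sqrt(473) ≈ -3223.0 + 43.497*I)
(X + 47176)*(f(68 - 1*(-6), -174) - 9828) = ((-3223 + 2*I*sqrt(473)) + 47176)*(-174 - 9828) = (43953 + 2*I*sqrt(473))*(-10002) = -439617906 - 20004*I*sqrt(473)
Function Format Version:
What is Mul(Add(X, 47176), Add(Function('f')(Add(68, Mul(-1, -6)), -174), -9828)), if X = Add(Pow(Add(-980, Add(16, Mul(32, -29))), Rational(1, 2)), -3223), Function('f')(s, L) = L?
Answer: Add(-439617906, Mul(-20004, I, Pow(473, Rational(1, 2)))) ≈ Add(-4.3962e+8, Mul(-4.3506e+5, I))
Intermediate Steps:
X = Add(-3223, Mul(2, I, Pow(473, Rational(1, 2)))) (X = Add(Pow(Add(-980, Add(16, -928)), Rational(1, 2)), -3223) = Add(Pow(Add(-980, -912), Rational(1, 2)), -3223) = Add(Pow(-1892, Rational(1, 2)), -3223) = Add(Mul(2, I, Pow(473, Rational(1, 2))), -3223) = Add(-3223, Mul(2, I, Pow(473, Rational(1, 2)))) ≈ Add(-3223.0, Mul(43.497, I)))
Mul(Add(X, 47176), Add(Function('f')(Add(68, Mul(-1, -6)), -174), -9828)) = Mul(Add(Add(-3223, Mul(2, I, Pow(473, Rational(1, 2)))), 47176), Add(-174, -9828)) = Mul(Add(43953, Mul(2, I, Pow(473, Rational(1, 2)))), -10002) = Add(-439617906, Mul(-20004, I, Pow(473, Rational(1, 2))))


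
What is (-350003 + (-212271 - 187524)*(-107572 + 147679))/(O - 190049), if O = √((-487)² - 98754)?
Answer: 1523711022197666/18059241993 + 8017464034*√138415/18059241993 ≈ 84538.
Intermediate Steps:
O = √138415 (O = √(237169 - 98754) = √138415 ≈ 372.04)
(-350003 + (-212271 - 187524)*(-107572 + 147679))/(O - 190049) = (-350003 + (-212271 - 187524)*(-107572 + 147679))/(√138415 - 190049) = (-350003 - 399795*40107)/(-190049 + √138415) = (-350003 - 16034578065)/(-190049 + √138415) = -16034928068/(-190049 + √138415)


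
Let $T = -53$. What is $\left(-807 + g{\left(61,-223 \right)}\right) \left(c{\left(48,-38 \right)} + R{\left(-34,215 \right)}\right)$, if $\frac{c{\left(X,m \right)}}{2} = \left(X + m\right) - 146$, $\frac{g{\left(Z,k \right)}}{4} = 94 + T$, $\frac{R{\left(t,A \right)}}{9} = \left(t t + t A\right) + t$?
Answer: $35984852$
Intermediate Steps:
$R{\left(t,A \right)} = 9 t + 9 t^{2} + 9 A t$ ($R{\left(t,A \right)} = 9 \left(\left(t t + t A\right) + t\right) = 9 \left(\left(t^{2} + A t\right) + t\right) = 9 \left(t + t^{2} + A t\right) = 9 t + 9 t^{2} + 9 A t$)
$g{\left(Z,k \right)} = 164$ ($g{\left(Z,k \right)} = 4 \left(94 - 53\right) = 4 \cdot 41 = 164$)
$c{\left(X,m \right)} = -292 + 2 X + 2 m$ ($c{\left(X,m \right)} = 2 \left(\left(X + m\right) - 146\right) = 2 \left(-146 + X + m\right) = -292 + 2 X + 2 m$)
$\left(-807 + g{\left(61,-223 \right)}\right) \left(c{\left(48,-38 \right)} + R{\left(-34,215 \right)}\right) = \left(-807 + 164\right) \left(\left(-292 + 2 \cdot 48 + 2 \left(-38\right)\right) + 9 \left(-34\right) \left(1 + 215 - 34\right)\right) = - 643 \left(\left(-292 + 96 - 76\right) + 9 \left(-34\right) 182\right) = - 643 \left(-272 - 55692\right) = \left(-643\right) \left(-55964\right) = 35984852$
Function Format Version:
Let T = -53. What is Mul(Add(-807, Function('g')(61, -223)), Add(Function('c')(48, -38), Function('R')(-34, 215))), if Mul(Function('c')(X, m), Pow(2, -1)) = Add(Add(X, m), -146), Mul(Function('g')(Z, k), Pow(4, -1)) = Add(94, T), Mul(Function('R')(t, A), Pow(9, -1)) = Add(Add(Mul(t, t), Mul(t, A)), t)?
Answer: 35984852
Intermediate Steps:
Function('R')(t, A) = Add(Mul(9, t), Mul(9, Pow(t, 2)), Mul(9, A, t)) (Function('R')(t, A) = Mul(9, Add(Add(Mul(t, t), Mul(t, A)), t)) = Mul(9, Add(Add(Pow(t, 2), Mul(A, t)), t)) = Mul(9, Add(t, Pow(t, 2), Mul(A, t))) = Add(Mul(9, t), Mul(9, Pow(t, 2)), Mul(9, A, t)))
Function('g')(Z, k) = 164 (Function('g')(Z, k) = Mul(4, Add(94, -53)) = Mul(4, 41) = 164)
Function('c')(X, m) = Add(-292, Mul(2, X), Mul(2, m)) (Function('c')(X, m) = Mul(2, Add(Add(X, m), -146)) = Mul(2, Add(-146, X, m)) = Add(-292, Mul(2, X), Mul(2, m)))
Mul(Add(-807, Function('g')(61, -223)), Add(Function('c')(48, -38), Function('R')(-34, 215))) = Mul(Add(-807, 164), Add(Add(-292, Mul(2, 48), Mul(2, -38)), Mul(9, -34, Add(1, 215, -34)))) = Mul(-643, Add(Add(-292, 96, -76), Mul(9, -34, 182))) = Mul(-643, Add(-272, -55692)) = Mul(-643, -55964) = 35984852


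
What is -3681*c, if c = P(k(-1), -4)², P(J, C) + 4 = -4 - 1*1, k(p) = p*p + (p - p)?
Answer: -298161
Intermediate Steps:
k(p) = p² (k(p) = p² + 0 = p²)
P(J, C) = -9 (P(J, C) = -4 + (-4 - 1*1) = -4 + (-4 - 1) = -4 - 5 = -9)
c = 81 (c = (-9)² = 81)
-3681*c = -3681*81 = -298161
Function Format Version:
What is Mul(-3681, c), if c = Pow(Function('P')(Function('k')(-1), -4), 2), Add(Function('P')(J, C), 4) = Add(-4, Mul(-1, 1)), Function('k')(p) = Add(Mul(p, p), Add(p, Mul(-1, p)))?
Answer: -298161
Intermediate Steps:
Function('k')(p) = Pow(p, 2) (Function('k')(p) = Add(Pow(p, 2), 0) = Pow(p, 2))
Function('P')(J, C) = -9 (Function('P')(J, C) = Add(-4, Add(-4, Mul(-1, 1))) = Add(-4, Add(-4, -1)) = Add(-4, -5) = -9)
c = 81 (c = Pow(-9, 2) = 81)
Mul(-3681, c) = Mul(-3681, 81) = -298161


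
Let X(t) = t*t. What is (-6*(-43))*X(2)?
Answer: 1032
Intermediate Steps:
X(t) = t²
(-6*(-43))*X(2) = -6*(-43)*2² = 258*4 = 1032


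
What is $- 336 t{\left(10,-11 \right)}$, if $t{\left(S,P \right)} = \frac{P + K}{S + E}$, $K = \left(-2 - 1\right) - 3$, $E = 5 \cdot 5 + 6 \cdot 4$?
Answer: $\frac{5712}{59} \approx 96.814$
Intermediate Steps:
$E = 49$ ($E = 25 + 24 = 49$)
$K = -6$ ($K = \left(-2 - 1\right) - 3 = -3 - 3 = -6$)
$t{\left(S,P \right)} = \frac{-6 + P}{49 + S}$ ($t{\left(S,P \right)} = \frac{P - 6}{S + 49} = \frac{-6 + P}{49 + S}$)
$- 336 t{\left(10,-11 \right)} = - 336 \frac{-6 - 11}{49 + 10} = - 336 \cdot \frac{1}{59} \left(-17\right) = \left(-336\right) \left(- \frac{17}{59}\right) = \frac{5712}{59}$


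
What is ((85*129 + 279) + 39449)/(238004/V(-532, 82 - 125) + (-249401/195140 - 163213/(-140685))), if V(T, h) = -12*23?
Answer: -278337732346740/4735421640193 ≈ -58.778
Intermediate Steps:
V(T, h) = -276
((85*129 + 279) + 39449)/(238004/V(-532, 82 - 125) + (-249401/195140 - 163213/(-140685))) = ((85*129 + 279) + 39449)/(238004/(-276) + (-249401/195140 - 163213/(-140685))) = ((10965 + 279) + 39449)/(238004*(-1/276) + (-249401*1/195140 - 163213*(-1/140685))) = (11244 + 39449)/(-2587/3 + (-249401/195140 + 163213/140685)) = 50693/(-2587/3 - 647518973/5490654180) = 50693/(-4735421640193/5490654180) = 50693*(-5490654180/4735421640193) = -278337732346740/4735421640193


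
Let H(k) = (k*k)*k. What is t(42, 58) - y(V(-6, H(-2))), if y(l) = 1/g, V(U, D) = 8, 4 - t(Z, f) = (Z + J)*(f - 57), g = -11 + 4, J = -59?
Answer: 148/7 ≈ 21.143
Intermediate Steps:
H(k) = k**3 (H(k) = k**2*k = k**3)
g = -7
t(Z, f) = 4 - (-59 + Z)*(-57 + f) (t(Z, f) = 4 - (Z - 59)*(f - 57) = 4 - (-59 + Z)*(-57 + f))
y(l) = -1/7 (y(l) = 1/(-7) = -1/7)
t(42, 58) - y(V(-6, H(-2))) = (-3359 + 57*42 + 59*58 - 1*42*58) - 1*(-1/7) = (-3359 + 2394 + 3422 - 2436) + 1/7 = 21 + 1/7 = 148/7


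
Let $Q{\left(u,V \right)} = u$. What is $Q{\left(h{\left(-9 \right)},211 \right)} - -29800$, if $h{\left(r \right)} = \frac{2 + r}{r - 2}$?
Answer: $\frac{327807}{11} \approx 29801.0$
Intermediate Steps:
$h{\left(r \right)} = \frac{2 + r}{-2 + r}$
$Q{\left(h{\left(-9 \right)},211 \right)} - -29800 = \frac{2 - 9}{-2 - 9} - -29800 = \frac{1}{-11} \left(-7\right) + 29800 = \left(- \frac{1}{11}\right) \left(-7\right) + 29800 = \frac{7}{11} + 29800 = \frac{327807}{11}$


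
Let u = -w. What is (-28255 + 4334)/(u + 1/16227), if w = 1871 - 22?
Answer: 388166067/30003722 ≈ 12.937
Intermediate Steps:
w = 1849
u = -1849 (u = -1*1849 = -1849)
(-28255 + 4334)/(u + 1/16227) = (-28255 + 4334)/(-1849 + 1/16227) = -23921/(-1849 + 1/16227) = -23921/(-30003722/16227) = -23921*(-16227/30003722) = 388166067/30003722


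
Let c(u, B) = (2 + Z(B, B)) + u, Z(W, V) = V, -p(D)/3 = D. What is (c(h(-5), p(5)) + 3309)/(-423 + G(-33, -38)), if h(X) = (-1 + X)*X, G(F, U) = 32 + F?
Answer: -1663/212 ≈ -7.8443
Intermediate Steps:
p(D) = -3*D
h(X) = X*(-1 + X)
c(u, B) = 2 + B + u (c(u, B) = (2 + B) + u = 2 + B + u)
(c(h(-5), p(5)) + 3309)/(-423 + G(-33, -38)) = ((2 - 3*5 - 5*(-1 - 5)) + 3309)/(-423 + (32 - 33)) = ((2 - 15 - 5*(-6)) + 3309)/(-423 - 1) = ((2 - 15 + 30) + 3309)/(-424) = (17 + 3309)*(-1/424) = 3326*(-1/424) = -1663/212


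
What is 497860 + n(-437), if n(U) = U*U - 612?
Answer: 688217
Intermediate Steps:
n(U) = -612 + U**2 (n(U) = U**2 - 612 = -612 + U**2)
497860 + n(-437) = 497860 + (-612 + (-437)**2) = 497860 + (-612 + 190969) = 497860 + 190357 = 688217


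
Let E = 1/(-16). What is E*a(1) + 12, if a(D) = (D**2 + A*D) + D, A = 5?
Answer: 185/16 ≈ 11.563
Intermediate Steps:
E = -1/16 ≈ -0.062500
a(D) = D**2 + 6*D (a(D) = (D**2 + 5*D) + D = D**2 + 6*D)
E*a(1) + 12 = -(6 + 1)/16 + 12 = -7/16 + 12 = 185/16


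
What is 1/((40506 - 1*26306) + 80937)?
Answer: 1/95137 ≈ 1.0511e-5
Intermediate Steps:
1/((40506 - 1*26306) + 80937) = 1/((40506 - 26306) + 80937) = 1/(14200 + 80937) = 1/95137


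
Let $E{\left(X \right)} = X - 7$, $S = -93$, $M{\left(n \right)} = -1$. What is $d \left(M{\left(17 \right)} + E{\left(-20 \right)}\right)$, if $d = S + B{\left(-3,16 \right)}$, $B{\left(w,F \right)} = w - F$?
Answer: $3136$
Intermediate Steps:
$E{\left(X \right)} = -7 + X$
$d = -112$ ($d = -93 - 19 = -112$)
$d \left(M{\left(17 \right)} + E{\left(-20 \right)}\right) = - 112 \left(-1 - 27\right) = \left(-112\right) \left(-28\right) = 3136$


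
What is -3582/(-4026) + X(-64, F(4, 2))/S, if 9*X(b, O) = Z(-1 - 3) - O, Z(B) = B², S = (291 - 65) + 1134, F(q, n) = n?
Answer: 3658337/4106520 ≈ 0.89086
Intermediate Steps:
S = 1360 (S = 226 + 1134 = 1360)
X(b, O) = 16/9 - O/9 (X(b, O) = ((-1 - 3)² - O)/9 = ((-4)² - O)/9 = (16 - O)/9 = 16/9 - O/9)
-3582/(-4026) + X(-64, F(4, 2))/S = -3582/(-4026) + (16/9 - ⅑*2)/1360 = -3582*(-1/4026) + (16/9 - 2/9)*(1/1360) = 597/671 + (14/9)*(1/1360) = 597/671 + 7/6120 = 3658337/4106520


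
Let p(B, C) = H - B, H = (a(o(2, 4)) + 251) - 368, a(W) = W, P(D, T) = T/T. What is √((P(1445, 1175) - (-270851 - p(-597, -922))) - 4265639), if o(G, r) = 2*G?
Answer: I*√3994303 ≈ 1998.6*I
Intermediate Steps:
P(D, T) = 1
H = -113 (H = (2*2 + 251) - 368 = (4 + 251) - 368 = 255 - 368 = -113)
p(B, C) = -113 - B
√((P(1445, 1175) - (-270851 - p(-597, -922))) - 4265639) = √((1 - (-270851 - (-113 - 1*(-597)))) - 4265639) = √((1 - (-270851 - (-113 + 597))) - 4265639) = √((1 - (-270851 - 1*484)) - 4265639) = √((1 - (-270851 - 484)) - 4265639) = √((1 - 1*(-271335)) - 4265639) = √((1 + 271335) - 4265639) = √(271336 - 4265639) = √(-3994303) = I*√3994303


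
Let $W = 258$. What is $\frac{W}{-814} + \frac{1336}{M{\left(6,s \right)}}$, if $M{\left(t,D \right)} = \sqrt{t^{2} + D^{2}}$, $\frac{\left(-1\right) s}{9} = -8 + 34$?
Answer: $- \frac{129}{407} + \frac{334 \sqrt{1522}}{2283} \approx 5.3906$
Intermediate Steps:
$s = -234$ ($s = - 9 \left(-8 + 34\right) = \left(-9\right) 26 = -234$)
$M{\left(t,D \right)} = \sqrt{D^{2} + t^{2}}$
$\frac{W}{-814} + \frac{1336}{M{\left(6,s \right)}} = \frac{258}{-814} + \frac{1336}{\sqrt{\left(-234\right)^{2} + 6^{2}}} = 258 \left(- \frac{1}{814}\right) + \frac{1336}{\sqrt{54756 + 36}} = - \frac{129}{407} + \frac{1336}{\sqrt{54792}} = - \frac{129}{407} + \frac{1336}{6 \sqrt{1522}} = - \frac{129}{407} + 1336 \frac{\sqrt{1522}}{9132} = - \frac{129}{407} + \frac{334 \sqrt{1522}}{2283}$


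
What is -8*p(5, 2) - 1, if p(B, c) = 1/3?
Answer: -11/3 ≈ -3.6667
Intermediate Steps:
p(B, c) = ⅓
-8*p(5, 2) - 1 = -8*⅓ - 1 = -8/3 - 1 = -11/3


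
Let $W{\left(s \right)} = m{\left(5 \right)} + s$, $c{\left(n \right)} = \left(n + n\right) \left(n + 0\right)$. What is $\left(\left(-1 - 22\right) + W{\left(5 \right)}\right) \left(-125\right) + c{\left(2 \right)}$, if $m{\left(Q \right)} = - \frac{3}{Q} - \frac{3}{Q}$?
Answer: $2408$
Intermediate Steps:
$m{\left(Q \right)} = - \frac{6}{Q}$
$c{\left(n \right)} = 2 n^{2}$ ($c{\left(n \right)} = 2 n n = 2 n^{2}$)
$W{\left(s \right)} = - \frac{6}{5} + s$
$\left(\left(-1 - 22\right) + W{\left(5 \right)}\right) \left(-125\right) + c{\left(2 \right)} = \left(\left(-1 - 22\right) + \left(- \frac{6}{5} + 5\right)\right) \left(-125\right) + 2 \cdot 2^{2} = \left(-23 + \frac{19}{5}\right) \left(-125\right) + 2 \cdot 4 = \left(- \frac{96}{5}\right) \left(-125\right) + 8 = 2400 + 8 = 2408$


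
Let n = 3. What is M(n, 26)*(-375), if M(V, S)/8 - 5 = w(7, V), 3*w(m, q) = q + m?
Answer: -25000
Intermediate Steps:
w(m, q) = m/3 + q/3 (w(m, q) = (q + m)/3 = (m + q)/3 = m/3 + q/3)
M(V, S) = 176/3 + 8*V/3 (M(V, S) = 40 + 8*((1/3)*7 + V/3) = 40 + 8*(7/3 + V/3) = 40 + (56/3 + 8*V/3) = 176/3 + 8*V/3)
M(n, 26)*(-375) = (176/3 + (8/3)*3)*(-375) = (176/3 + 8)*(-375) = (200/3)*(-375) = -25000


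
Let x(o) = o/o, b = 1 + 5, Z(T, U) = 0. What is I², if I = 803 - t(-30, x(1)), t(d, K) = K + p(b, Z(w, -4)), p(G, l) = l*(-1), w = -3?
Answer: 643204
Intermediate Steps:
b = 6
p(G, l) = -l
x(o) = 1
t(d, K) = K (t(d, K) = K - 1*0 = K + 0 = K)
I = 802 (I = 803 - 1*1 = 803 - 1 = 802)
I² = 802² = 643204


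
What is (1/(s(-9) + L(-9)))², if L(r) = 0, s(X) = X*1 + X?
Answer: 1/324 ≈ 0.0030864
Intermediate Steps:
s(X) = 2*X (s(X) = X + X = 2*X)
(1/(s(-9) + L(-9)))² = (1/(2*(-9) + 0))² = (1/(-18 + 0))² = (1/(-18))² = (-1/18)² = 1/324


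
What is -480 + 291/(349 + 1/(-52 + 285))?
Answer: -12988279/27106 ≈ -479.17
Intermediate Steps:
-480 + 291/(349 + 1/(-52 + 285)) = -480 + 291/(349 + 1/233) = -480 + 291/(81318/233) = -480 + (233/81318)*291 = -480 + 22601/27106 = -12988279/27106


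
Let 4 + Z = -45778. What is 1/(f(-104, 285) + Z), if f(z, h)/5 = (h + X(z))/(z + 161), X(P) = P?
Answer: -57/2608669 ≈ -2.1850e-5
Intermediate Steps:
Z = -45782 (Z = -4 - 45778 = -45782)
f(z, h) = 5*(h + z)/(161 + z) (f(z, h) = 5*((h + z)/(z + 161)) = 5*((h + z)/(161 + z)) = 5*(h + z)/(161 + z))
1/(f(-104, 285) + Z) = 1/(5*(285 - 104)/(161 - 104) - 45782) = 1/(5*181/57 - 45782) = 1/(5*(1/57)*181 - 45782) = 1/(905/57 - 45782) = 1/(-2608669/57) = -57/2608669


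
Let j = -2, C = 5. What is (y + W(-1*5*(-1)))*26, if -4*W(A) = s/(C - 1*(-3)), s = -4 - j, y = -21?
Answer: -4355/8 ≈ -544.38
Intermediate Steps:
s = -2 (s = -4 - 1*(-2) = -4 + 2 = -2)
W(A) = 1/16 (W(A) = -(-1)/(2*(5 - 1*(-3))) = -(-1)/(2*(5 + 3)) = -(-1)/(2*8) = -¼*(-¼) = 1/16)
(y + W(-1*5*(-1)))*26 = (-21 + 1/16)*26 = -335/16*26 = -4355/8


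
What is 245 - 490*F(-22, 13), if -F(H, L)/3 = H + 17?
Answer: -7105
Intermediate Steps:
F(H, L) = -51 - 3*H (F(H, L) = -3*(H + 17) = -3*(17 + H) = -51 - 3*H)
245 - 490*F(-22, 13) = 245 - 490*(-51 - 3*(-22)) = 245 - 490*(-51 + 66) = 245 - 490*15 = 245 - 7350 = -7105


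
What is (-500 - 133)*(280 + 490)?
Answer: -487410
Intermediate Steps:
(-500 - 133)*(280 + 490) = -633*770 = -487410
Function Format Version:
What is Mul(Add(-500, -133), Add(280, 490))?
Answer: -487410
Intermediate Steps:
Mul(Add(-500, -133), Add(280, 490)) = Mul(-633, 770) = -487410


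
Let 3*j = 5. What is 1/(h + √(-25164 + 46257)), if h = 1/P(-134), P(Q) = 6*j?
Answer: -10/2109299 + 100*√21093/2109299 ≈ 0.0068807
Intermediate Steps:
j = 5/3 (j = (⅓)*5 = 5/3 ≈ 1.6667)
P(Q) = 10 (P(Q) = 6*(5/3) = 10)
h = ⅒ (h = 1/10 = ⅒ ≈ 0.10000)
1/(h + √(-25164 + 46257)) = 1/(⅒ + √(-25164 + 46257)) = 1/(⅒ + √21093)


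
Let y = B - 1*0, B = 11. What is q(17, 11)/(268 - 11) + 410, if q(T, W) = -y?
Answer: 105359/257 ≈ 409.96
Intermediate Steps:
y = 11 (y = 11 - 1*0 = 11 + 0 = 11)
q(T, W) = -11 (q(T, W) = -1*11 = -11)
q(17, 11)/(268 - 11) + 410 = -11/(268 - 11) + 410 = -11/257 + 410 = 105359/257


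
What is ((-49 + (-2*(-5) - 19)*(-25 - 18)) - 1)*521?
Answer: 175577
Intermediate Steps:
((-49 + (-2*(-5) - 19)*(-25 - 18)) - 1)*521 = ((-49 + (10 - 19)*(-43)) - 1)*521 = ((-49 - 9*(-43)) - 1)*521 = ((-49 + 387) - 1)*521 = (338 - 1)*521 = 337*521 = 175577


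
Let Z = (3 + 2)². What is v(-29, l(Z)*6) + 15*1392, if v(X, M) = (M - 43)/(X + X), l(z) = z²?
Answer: 1207333/58 ≈ 20816.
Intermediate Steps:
Z = 25 (Z = 5² = 25)
v(X, M) = (-43 + M)/(2*X) (v(X, M) = (-43 + M)/((2*X)) = (-43 + M)*(1/(2*X)) = (-43 + M)/(2*X))
v(-29, l(Z)*6) + 15*1392 = (½)*(-43 + 25²*6)/(-29) + 15*1392 = (½)*(-1/29)*(-43 + 625*6) + 20880 = (½)*(-1/29)*(-43 + 3750) + 20880 = (½)*(-1/29)*3707 + 20880 = -3707/58 + 20880 = 1207333/58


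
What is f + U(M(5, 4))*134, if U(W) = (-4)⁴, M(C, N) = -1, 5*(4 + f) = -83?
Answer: 171417/5 ≈ 34283.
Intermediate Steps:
f = -103/5 (f = -4 + (⅕)*(-83) = -4 - 83/5 = -103/5 ≈ -20.600)
U(W) = 256
f + U(M(5, 4))*134 = -103/5 + 256*134 = -103/5 + 34304 = 171417/5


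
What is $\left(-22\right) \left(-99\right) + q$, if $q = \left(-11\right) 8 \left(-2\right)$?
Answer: $2354$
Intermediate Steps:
$q = 176$ ($q = \left(-88\right) \left(-2\right) = 176$)
$\left(-22\right) \left(-99\right) + q = \left(-22\right) \left(-99\right) + 176 = 2178 + 176 = 2354$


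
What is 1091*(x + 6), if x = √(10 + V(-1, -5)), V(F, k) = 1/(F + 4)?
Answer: 6546 + 1091*√93/3 ≈ 10053.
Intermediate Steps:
V(F, k) = 1/(4 + F)
x = √93/3 (x = √(10 + 1/(4 - 1)) = √(10 + 1/3) = √(10 + ⅓) = √(31/3) = √93/3 ≈ 3.2146)
1091*(x + 6) = 1091*(√93/3 + 6) = 1091*(6 + √93/3) = 6546 + 1091*√93/3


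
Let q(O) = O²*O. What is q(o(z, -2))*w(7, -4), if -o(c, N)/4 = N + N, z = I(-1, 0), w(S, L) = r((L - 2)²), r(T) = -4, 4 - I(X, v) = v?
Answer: -16384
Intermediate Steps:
I(X, v) = 4 - v
w(S, L) = -4
z = 4 (z = 4 - 1*0 = 4 + 0 = 4)
o(c, N) = -8*N (o(c, N) = -4*(N + N) = -8*N)
q(O) = O³
q(o(z, -2))*w(7, -4) = (-8*(-2))³*(-4) = 16³*(-4) = 4096*(-4) = -16384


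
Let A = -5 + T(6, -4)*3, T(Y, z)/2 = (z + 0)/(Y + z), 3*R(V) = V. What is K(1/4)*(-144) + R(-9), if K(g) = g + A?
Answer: 2409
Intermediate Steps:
R(V) = V/3
T(Y, z) = 2*z/(Y + z) (T(Y, z) = 2*((z + 0)/(Y + z)) = 2*(z/(Y + z)) = 2*z/(Y + z))
A = -17 (A = -5 + (2*(-4)/(6 - 4))*3 = -5 + (2*(-4)/2)*3 = -5 + (2*(-4)*(½))*3 = -5 - 4*3 = -5 - 12 = -17)
K(g) = -17 + g (K(g) = g - 17 = -17 + g)
K(1/4)*(-144) + R(-9) = (-17 + 1/4)*(-144) + (⅓)*(-9) = (-17 + ¼)*(-144) - 3 = -67/4*(-144) - 3 = 2412 - 3 = 2409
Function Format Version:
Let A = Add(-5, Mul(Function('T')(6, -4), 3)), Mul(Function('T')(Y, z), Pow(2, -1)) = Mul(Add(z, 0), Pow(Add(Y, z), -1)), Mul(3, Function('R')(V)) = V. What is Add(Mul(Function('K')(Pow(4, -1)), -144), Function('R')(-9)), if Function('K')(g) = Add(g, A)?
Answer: 2409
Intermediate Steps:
Function('R')(V) = Mul(Rational(1, 3), V)
Function('T')(Y, z) = Mul(2, z, Pow(Add(Y, z), -1)) (Function('T')(Y, z) = Mul(2, Mul(Add(z, 0), Pow(Add(Y, z), -1))) = Mul(2, Mul(z, Pow(Add(Y, z), -1))) = Mul(2, z, Pow(Add(Y, z), -1)))
A = -17 (A = Add(-5, Mul(Mul(2, -4, Pow(Add(6, -4), -1)), 3)) = Add(-5, Mul(Mul(2, -4, Pow(2, -1)), 3)) = Add(-5, Mul(Mul(2, -4, Rational(1, 2)), 3)) = Add(-5, Mul(-4, 3)) = Add(-5, -12) = -17)
Function('K')(g) = Add(-17, g) (Function('K')(g) = Add(g, -17) = Add(-17, g))
Add(Mul(Function('K')(Pow(4, -1)), -144), Function('R')(-9)) = Add(Mul(Add(-17, Pow(4, -1)), -144), Mul(Rational(1, 3), -9)) = Add(Mul(Add(-17, Rational(1, 4)), -144), -3) = Add(Mul(Rational(-67, 4), -144), -3) = Add(2412, -3) = 2409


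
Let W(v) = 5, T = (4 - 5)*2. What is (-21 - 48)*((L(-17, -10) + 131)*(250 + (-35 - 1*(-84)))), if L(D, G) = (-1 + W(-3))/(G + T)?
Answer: -2695784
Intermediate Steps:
T = -2 (T = -1*2 = -2)
L(D, G) = 4/(-2 + G) (L(D, G) = (-1 + 5)/(G - 2) = 4/(-2 + G))
(-21 - 48)*((L(-17, -10) + 131)*(250 + (-35 - 1*(-84)))) = (-21 - 48)*((4/(-2 - 10) + 131)*(250 + (-35 - 1*(-84)))) = -69*(4/(-12) + 131)*(250 + (-35 + 84)) = -69*(4*(-1/12) + 131)*(250 + 49) = -69*(-1/3 + 131)*299 = -9016*299 = -69*117208/3 = -2695784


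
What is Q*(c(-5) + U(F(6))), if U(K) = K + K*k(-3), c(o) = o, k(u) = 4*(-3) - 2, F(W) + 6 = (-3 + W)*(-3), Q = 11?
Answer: 2090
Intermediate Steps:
F(W) = 3 - 3*W (F(W) = -6 + (-3 + W)*(-3) = -6 + (9 - 3*W) = 3 - 3*W)
k(u) = -14 (k(u) = -12 - 2 = -14)
U(K) = -13*K (U(K) = K + K*(-14) = K - 14*K = -13*K)
Q*(c(-5) + U(F(6))) = 11*(-5 - 13*(3 - 3*6)) = 11*(-5 - 13*(3 - 18)) = 11*(-5 - 13*(-15)) = 11*(-5 + 195) = 11*190 = 2090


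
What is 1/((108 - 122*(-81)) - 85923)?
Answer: -1/75933 ≈ -1.3169e-5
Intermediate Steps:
1/((108 - 122*(-81)) - 85923) = 1/((108 + 9882) - 85923) = 1/(9990 - 85923) = 1/(-75933) = -1/75933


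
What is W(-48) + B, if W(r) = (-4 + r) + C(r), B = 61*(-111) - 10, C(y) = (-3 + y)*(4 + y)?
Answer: -4589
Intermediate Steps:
B = -6781 (B = -6771 - 10 = -6781)
W(r) = -16 + r**2 + 2*r (W(r) = (-4 + r) + (-12 + r + r**2) = -16 + r**2 + 2*r)
W(-48) + B = (-16 + (-48)**2 + 2*(-48)) - 6781 = (-16 + 2304 - 96) - 6781 = 2192 - 6781 = -4589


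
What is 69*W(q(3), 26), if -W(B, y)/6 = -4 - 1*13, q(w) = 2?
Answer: 7038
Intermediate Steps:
W(B, y) = 102 (W(B, y) = -6*(-4 - 1*13) = -6*(-4 - 13) = -6*(-17) = 102)
69*W(q(3), 26) = 69*102 = 7038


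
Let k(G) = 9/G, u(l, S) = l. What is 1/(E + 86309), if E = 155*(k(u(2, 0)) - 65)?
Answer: 2/153863 ≈ 1.2999e-5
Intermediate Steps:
E = -18755/2 (E = 155*(9/2 - 65) = 155*(-121/2) = -18755/2 ≈ -9377.5)
1/(E + 86309) = 1/(-18755/2 + 86309) = 1/(153863/2) = 2/153863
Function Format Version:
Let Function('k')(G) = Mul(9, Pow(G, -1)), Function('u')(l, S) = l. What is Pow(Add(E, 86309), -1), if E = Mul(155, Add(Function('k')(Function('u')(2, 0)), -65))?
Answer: Rational(2, 153863) ≈ 1.2999e-5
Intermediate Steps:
E = Rational(-18755, 2) (E = Mul(155, Add(Mul(9, Pow(2, -1)), -65)) = Mul(155, Add(Mul(9, Rational(1, 2)), -65)) = Mul(155, Add(Rational(9, 2), -65)) = Mul(155, Rational(-121, 2)) = Rational(-18755, 2) ≈ -9377.5)
Pow(Add(E, 86309), -1) = Pow(Add(Rational(-18755, 2), 86309), -1) = Pow(Rational(153863, 2), -1) = Rational(2, 153863)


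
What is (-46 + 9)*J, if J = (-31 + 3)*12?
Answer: 12432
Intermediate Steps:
J = -336 (J = -28*12 = -336)
(-46 + 9)*J = (-46 + 9)*(-336) = -37*(-336) = 12432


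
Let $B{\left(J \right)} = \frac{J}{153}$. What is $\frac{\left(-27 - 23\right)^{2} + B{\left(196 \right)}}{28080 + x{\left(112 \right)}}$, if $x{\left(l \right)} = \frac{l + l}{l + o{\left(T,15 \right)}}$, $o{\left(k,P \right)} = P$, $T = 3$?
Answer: $\frac{6075299}{68207094} \approx 0.089071$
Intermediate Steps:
$x{\left(l \right)} = \frac{2 l}{15 + l}$ ($x{\left(l \right)} = \frac{l + l}{l + 15} = \frac{2 l}{15 + l}$)
$B{\left(J \right)} = \frac{J}{153}$ ($B{\left(J \right)} = J \frac{1}{153} = \frac{J}{153}$)
$\frac{\left(-27 - 23\right)^{2} + B{\left(196 \right)}}{28080 + x{\left(112 \right)}} = \frac{\left(-27 - 23\right)^{2} + \frac{1}{153} \cdot 196}{28080 + 2 \cdot 112 \frac{1}{15 + 112}} = \frac{\left(-27 - 23\right)^{2} + \frac{196}{153}}{28080 + 2 \cdot 112 \cdot \frac{1}{127}} = \frac{\left(-50\right)^{2} + \frac{196}{153}}{28080 + 2 \cdot 112 \cdot \frac{1}{127}} = \frac{2500 + \frac{196}{153}}{28080 + \frac{224}{127}} = \frac{382696}{153 \cdot \frac{3566384}{127}} = \frac{382696}{153} \cdot \frac{127}{3566384} = \frac{6075299}{68207094}$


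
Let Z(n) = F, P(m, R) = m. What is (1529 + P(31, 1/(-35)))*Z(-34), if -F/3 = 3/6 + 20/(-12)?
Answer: 5460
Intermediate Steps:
F = 7/2 (F = -3*(3/6 + 20/(-12)) = -3*(3*(⅙) + 20*(-1/12)) = -3*(½ - 5/3) = -3*(-7/6) = 7/2 ≈ 3.5000)
Z(n) = 7/2
(1529 + P(31, 1/(-35)))*Z(-34) = (1529 + 31)*(7/2) = 1560*(7/2) = 5460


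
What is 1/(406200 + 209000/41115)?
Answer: 8223/3340224400 ≈ 2.4618e-6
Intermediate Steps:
1/(406200 + 209000/41115) = 1/(406200 + 209000*(1/41115)) = 1/(406200 + 41800/8223) = 1/(3340224400/8223) = 8223/3340224400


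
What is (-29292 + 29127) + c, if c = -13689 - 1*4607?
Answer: -18461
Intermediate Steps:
c = -18296 (c = -13689 - 4607 = -18296)
(-29292 + 29127) + c = (-29292 + 29127) - 18296 = -165 - 18296 = -18461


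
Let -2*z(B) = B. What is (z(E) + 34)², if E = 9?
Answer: 3481/4 ≈ 870.25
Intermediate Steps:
z(B) = -B/2
(z(E) + 34)² = (-½*9 + 34)² = (-9/2 + 34)² = (59/2)² = 3481/4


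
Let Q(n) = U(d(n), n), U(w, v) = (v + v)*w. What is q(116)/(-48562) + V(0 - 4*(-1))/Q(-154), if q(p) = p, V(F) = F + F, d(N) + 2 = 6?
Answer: -33213/3739274 ≈ -0.0088822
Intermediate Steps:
d(N) = 4 (d(N) = -2 + 6 = 4)
V(F) = 2*F
U(w, v) = 2*v*w (U(w, v) = (2*v)*w = 2*v*w)
Q(n) = 8*n (Q(n) = 2*n*4 = 8*n)
q(116)/(-48562) + V(0 - 4*(-1))/Q(-154) = 116/(-48562) + (2*(0 - 4*(-1)))/((8*(-154))) = 116*(-1/48562) + (2*(0 + 4))/(-1232) = -58/24281 + (2*4)*(-1/1232) = -58/24281 + 8*(-1/1232) = -58/24281 - 1/154 = -33213/3739274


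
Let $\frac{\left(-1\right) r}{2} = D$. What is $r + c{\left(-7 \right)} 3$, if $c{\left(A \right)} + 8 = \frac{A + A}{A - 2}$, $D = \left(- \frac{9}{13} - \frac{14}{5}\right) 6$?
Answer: $\frac{4402}{195} \approx 22.574$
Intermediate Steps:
$D = - \frac{1362}{65}$ ($D = \left(\left(-9\right) \frac{1}{13} - \frac{14}{5}\right) 6 = \left(- \frac{9}{13} - \frac{14}{5}\right) 6 = \left(- \frac{227}{65}\right) 6 = - \frac{1362}{65} \approx -20.954$)
$r = \frac{2724}{65}$ ($r = \left(-2\right) \left(- \frac{1362}{65}\right) = \frac{2724}{65} \approx 41.908$)
$c{\left(A \right)} = -8 + \frac{2 A}{-2 + A}$ ($c{\left(A \right)} = -8 + \frac{A + A}{A - 2} = -8 + \frac{2 A}{-2 + A}$)
$r + c{\left(-7 \right)} 3 = \frac{2724}{65} + \frac{2 \left(8 - -21\right)}{-2 - 7} \cdot 3 = \frac{2724}{65} + \frac{2 \left(8 + 21\right)}{-9} \cdot 3 = \frac{2724}{65} + 2 \left(- \frac{1}{9}\right) 29 \cdot 3 = \frac{2724}{65} - \frac{58}{3} = \frac{4402}{195}$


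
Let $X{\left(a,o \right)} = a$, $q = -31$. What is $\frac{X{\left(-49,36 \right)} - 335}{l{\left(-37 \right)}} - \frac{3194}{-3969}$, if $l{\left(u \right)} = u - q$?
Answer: $\frac{257210}{3969} \approx 64.805$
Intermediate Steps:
$l{\left(u \right)} = 31 + u$ ($l{\left(u \right)} = u - -31 = u + 31 = 31 + u$)
$\frac{X{\left(-49,36 \right)} - 335}{l{\left(-37 \right)}} - \frac{3194}{-3969} = \frac{-49 - 335}{31 - 37} - \frac{3194}{-3969} = \frac{-49 - 335}{-6} - - \frac{3194}{3969} = \left(-384\right) \left(- \frac{1}{6}\right) + \frac{3194}{3969} = 64 + \frac{3194}{3969} = \frac{257210}{3969}$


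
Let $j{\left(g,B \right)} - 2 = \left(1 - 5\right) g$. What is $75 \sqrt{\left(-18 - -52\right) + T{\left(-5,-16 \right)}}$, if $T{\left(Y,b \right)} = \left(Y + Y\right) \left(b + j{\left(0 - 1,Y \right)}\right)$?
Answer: $75 \sqrt{134} \approx 868.19$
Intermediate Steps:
$j{\left(g,B \right)} = 2 - 4 g$ ($j{\left(g,B \right)} = 2 + \left(1 - 5\right) g = 2 - 4 g$)
$T{\left(Y,b \right)} = 2 Y \left(6 + b\right)$ ($T{\left(Y,b \right)} = \left(Y + Y\right) \left(b - \left(-2 + 4 \left(0 - 1\right)\right)\right) = 2 Y \left(b + \left(2 - -4\right)\right) = 2 Y \left(b + \left(2 + 4\right)\right) = 2 Y \left(b + 6\right) = 2 Y \left(6 + b\right)$)
$75 \sqrt{\left(-18 - -52\right) + T{\left(-5,-16 \right)}} = 75 \sqrt{\left(-18 - -52\right) + 2 \left(-5\right) \left(6 - 16\right)} = 75 \sqrt{\left(-18 + 52\right) + 2 \left(-5\right) \left(-10\right)} = 75 \sqrt{34 + 100} = 75 \sqrt{134}$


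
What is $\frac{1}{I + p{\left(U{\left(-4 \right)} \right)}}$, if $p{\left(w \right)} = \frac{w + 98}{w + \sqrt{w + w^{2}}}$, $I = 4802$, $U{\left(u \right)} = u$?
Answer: $\frac{4708}{22158637} + \frac{47 \sqrt{3}}{22158637} \approx 0.00021614$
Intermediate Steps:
$p{\left(w \right)} = \frac{98 + w}{w + \sqrt{w + w^{2}}}$
$\frac{1}{I + p{\left(U{\left(-4 \right)} \right)}} = \frac{1}{4802 + \frac{98 - 4}{-4 + \sqrt{- 4 \left(1 - 4\right)}}} = \frac{1}{4802 + \frac{1}{-4 + \sqrt{\left(-4\right) \left(-3\right)}} 94} = \frac{1}{4802 + \frac{1}{-4 + \sqrt{12}} \cdot 94} = \frac{1}{4802 + \frac{1}{-4 + 2 \sqrt{3}} \cdot 94} = \frac{1}{4802 + \frac{94}{-4 + 2 \sqrt{3}}}$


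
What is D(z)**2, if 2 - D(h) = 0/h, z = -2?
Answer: 4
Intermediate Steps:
D(h) = 2 (D(h) = 2 - 0/h = 2 - 1*0 = 2 + 0 = 2)
D(z)**2 = 2**2 = 4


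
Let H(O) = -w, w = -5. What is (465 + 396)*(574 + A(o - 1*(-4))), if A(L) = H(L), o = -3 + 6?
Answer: 498519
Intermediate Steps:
o = 3
H(O) = 5 (H(O) = -1*(-5) = 5)
A(L) = 5
(465 + 396)*(574 + A(o - 1*(-4))) = (465 + 396)*(574 + 5) = 861*579 = 498519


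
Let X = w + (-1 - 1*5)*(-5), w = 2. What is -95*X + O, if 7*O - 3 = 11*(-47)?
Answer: -21794/7 ≈ -3113.4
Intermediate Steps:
O = -514/7 (O = 3/7 + (11*(-47))/7 = 3/7 + (⅐)*(-517) = 3/7 - 517/7 = -514/7 ≈ -73.429)
X = 32 (X = 2 + (-1 - 1*5)*(-5) = 2 + (-1 - 5)*(-5) = 2 - 6*(-5) = 2 + 30 = 32)
-95*X + O = -95*32 - 514/7 = -3040 - 514/7 = -21794/7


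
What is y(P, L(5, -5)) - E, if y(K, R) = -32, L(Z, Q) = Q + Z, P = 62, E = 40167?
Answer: -40199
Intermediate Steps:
y(P, L(5, -5)) - E = -32 - 1*40167 = -32 - 40167 = -40199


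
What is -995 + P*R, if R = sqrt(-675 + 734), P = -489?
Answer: -995 - 489*sqrt(59) ≈ -4751.1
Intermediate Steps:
R = sqrt(59) ≈ 7.6811
-995 + P*R = -995 - 489*sqrt(59)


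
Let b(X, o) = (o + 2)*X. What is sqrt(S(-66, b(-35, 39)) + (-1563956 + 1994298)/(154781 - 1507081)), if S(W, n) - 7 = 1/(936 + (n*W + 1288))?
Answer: 18*sqrt(221475446202868006)/3277096205 ≈ 2.5849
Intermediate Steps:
b(X, o) = X*(2 + o) (b(X, o) = (2 + o)*X = X*(2 + o))
S(W, n) = 7 + 1/(2224 + W*n) (S(W, n) = 7 + 1/(936 + (n*W + 1288)) = 7 + 1/(936 + (W*n + 1288)) = 7 + 1/(936 + (1288 + W*n)) = 7 + 1/(2224 + W*n))
sqrt(S(-66, b(-35, 39)) + (-1563956 + 1994298)/(154781 - 1507081)) = sqrt((15569 + 7*(-66)*(-35*(2 + 39)))/(2224 - (-2310)*(2 + 39)) + (-1563956 + 1994298)/(154781 - 1507081)) = sqrt((15569 + 7*(-66)*(-35*41))/(2224 - (-2310)*41) + 430342/(-1352300)) = sqrt((15569 + 7*(-66)*(-1435))/(2224 - 66*(-1435)) + 430342*(-1/1352300)) = sqrt((15569 + 662970)/(2224 + 94710) - 215171/676150) = sqrt(678539/96934 - 215171/676150) = sqrt(109484189784/16385481025) = 18*sqrt(221475446202868006)/3277096205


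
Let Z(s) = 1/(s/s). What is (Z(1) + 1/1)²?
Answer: 4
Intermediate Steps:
Z(s) = 1 (Z(s) = 1/1 = 1)
(Z(1) + 1/1)² = (1 + 1/1)² = (1 + 1)² = 2² = 4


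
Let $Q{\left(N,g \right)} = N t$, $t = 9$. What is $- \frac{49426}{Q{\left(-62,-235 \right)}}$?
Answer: $\frac{24713}{279} \approx 88.577$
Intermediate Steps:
$Q{\left(N,g \right)} = 9 N$ ($Q{\left(N,g \right)} = N 9 = 9 N$)
$- \frac{49426}{Q{\left(-62,-235 \right)}} = - \frac{49426}{9 \left(-62\right)} = - \frac{49426}{-558} = \left(-49426\right) \left(- \frac{1}{558}\right) = \frac{24713}{279}$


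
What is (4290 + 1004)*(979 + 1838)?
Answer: 14913198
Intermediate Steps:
(4290 + 1004)*(979 + 1838) = 5294*2817 = 14913198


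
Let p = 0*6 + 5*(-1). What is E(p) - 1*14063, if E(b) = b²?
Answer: -14038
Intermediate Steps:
p = -5 (p = 0 - 5 = -5)
E(p) - 1*14063 = (-5)² - 1*14063 = 25 - 14063 = -14038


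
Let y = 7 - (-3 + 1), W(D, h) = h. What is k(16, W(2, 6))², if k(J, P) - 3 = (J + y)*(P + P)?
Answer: 91809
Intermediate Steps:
y = 9 (y = 7 - 1*(-2) = 7 + 2 = 9)
k(J, P) = 3 + 2*P*(9 + J) (k(J, P) = 3 + (J + 9)*(P + P) = 3 + (9 + J)*(2*P) = 3 + 2*P*(9 + J))
k(16, W(2, 6))² = (3 + 18*6 + 2*16*6)² = (3 + 108 + 192)² = 303² = 91809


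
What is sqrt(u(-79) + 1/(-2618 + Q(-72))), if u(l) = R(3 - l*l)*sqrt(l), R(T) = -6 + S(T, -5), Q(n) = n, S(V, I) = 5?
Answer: sqrt(-2690 - 7236100*I*sqrt(79))/2690 ≈ 2.1081 - 2.1081*I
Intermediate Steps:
R(T) = -1 (R(T) = -6 + 5 = -1)
u(l) = -sqrt(l)
sqrt(u(-79) + 1/(-2618 + Q(-72))) = sqrt(-sqrt(-79) + 1/(-2618 - 72)) = sqrt(-I*sqrt(79) + 1/(-2690)) = sqrt(-I*sqrt(79) - 1/2690) = sqrt(-1/2690 - I*sqrt(79))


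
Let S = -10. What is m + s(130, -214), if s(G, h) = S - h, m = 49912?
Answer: 50116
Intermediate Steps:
s(G, h) = -10 - h
m + s(130, -214) = 49912 + (-10 - 1*(-214)) = 49912 + (-10 + 214) = 49912 + 204 = 50116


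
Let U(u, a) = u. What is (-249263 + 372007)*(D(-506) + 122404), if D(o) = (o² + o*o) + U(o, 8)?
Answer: 77816013680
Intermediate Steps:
D(o) = o + 2*o² (D(o) = (o² + o*o) + o = (o² + o²) + o = 2*o² + o = o + 2*o²)
(-249263 + 372007)*(D(-506) + 122404) = (-249263 + 372007)*(-506*(1 + 2*(-506)) + 122404) = 122744*(-506*(1 - 1012) + 122404) = 122744*(-506*(-1011) + 122404) = 122744*(511566 + 122404) = 122744*633970 = 77816013680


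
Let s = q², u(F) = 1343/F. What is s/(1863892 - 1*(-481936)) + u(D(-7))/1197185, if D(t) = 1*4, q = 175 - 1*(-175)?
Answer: 147442774251/2808390094180 ≈ 0.052501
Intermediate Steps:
q = 350 (q = 175 + 175 = 350)
D(t) = 4
s = 122500 (s = 350² = 122500)
s/(1863892 - 1*(-481936)) + u(D(-7))/1197185 = 122500/(1863892 - 1*(-481936)) + (1343/4)/1197185 = 122500/(1863892 + 481936) + (1343*(¼))*(1/1197185) = 122500/2345828 + (1343/4)*(1/1197185) = 122500*(1/2345828) + 1343/4788740 = 30625/586457 + 1343/4788740 = 147442774251/2808390094180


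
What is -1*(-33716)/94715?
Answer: 33716/94715 ≈ 0.35597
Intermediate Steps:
-1*(-33716)/94715 = 33716*(1/94715) = 33716/94715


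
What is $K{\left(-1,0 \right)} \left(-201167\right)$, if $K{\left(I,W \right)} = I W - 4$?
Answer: $804668$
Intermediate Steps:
$K{\left(I,W \right)} = -4 + I W$
$K{\left(-1,0 \right)} \left(-201167\right) = \left(-4 - 0\right) \left(-201167\right) = \left(-4 + 0\right) \left(-201167\right) = \left(-4\right) \left(-201167\right) = 804668$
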